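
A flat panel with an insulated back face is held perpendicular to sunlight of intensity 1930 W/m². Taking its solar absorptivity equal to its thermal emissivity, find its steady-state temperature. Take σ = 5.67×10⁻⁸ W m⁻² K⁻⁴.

Absorbed flux αS = emitted flux εσT⁴ (one radiating face); with α = ε, T = (S/σ)^(1/4).
T = (1930 / 5.67×10⁻⁸)^(1/4) = (3.40×10^10)^(1/4).
T = 430 K.

T ≈ 430 K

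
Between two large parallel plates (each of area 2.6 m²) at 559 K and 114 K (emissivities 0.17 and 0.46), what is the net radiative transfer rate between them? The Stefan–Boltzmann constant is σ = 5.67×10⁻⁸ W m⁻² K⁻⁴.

For two large parallel gray plates, q = σ(T₁⁴ − T₂⁴) / (1/ε₁ + 1/ε₂ − 1).
1/ε₁ + 1/ε₂ − 1 = 1/0.17 + 1/0.46 − 1 = 7.056.
T₁⁴ − T₂⁴ = 9.76×10^10 − 1.69×10^8 = 9.75×10^10 K⁴.
q = 5.67×10⁻⁸ × 9.75×10^10 / 7.056 = 783 W/m².
Q = q·A = 783 × 2.6 = 2040 W.

Q ≈ 2040 W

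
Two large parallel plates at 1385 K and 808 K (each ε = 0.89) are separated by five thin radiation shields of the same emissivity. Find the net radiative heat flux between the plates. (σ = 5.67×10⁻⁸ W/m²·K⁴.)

q ≈ 24700 W/m²

Each of the 6 gaps contributes resistance (2/ε − 1) = 2/0.89 − 1 = 1.247; total = 7.483.
q = σ(T₁⁴ − T₂⁴) / 7.483 = 5.67×10⁻⁸ × 3.25×10^12 / 7.483 = 24700 W/m².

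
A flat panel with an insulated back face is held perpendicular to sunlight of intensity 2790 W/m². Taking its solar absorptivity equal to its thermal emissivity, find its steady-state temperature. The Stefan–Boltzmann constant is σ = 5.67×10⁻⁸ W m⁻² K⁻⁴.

T ≈ 471 K

Absorbed flux αS = emitted flux εσT⁴ (one radiating face); with α = ε, T = (S/σ)^(1/4).
T = (2790 / 5.67×10⁻⁸)^(1/4) = (4.92×10^10)^(1/4).
T = 471 K.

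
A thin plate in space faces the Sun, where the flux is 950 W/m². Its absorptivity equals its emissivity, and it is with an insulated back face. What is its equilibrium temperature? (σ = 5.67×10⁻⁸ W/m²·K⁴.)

T ≈ 360 K

Absorbed flux αS = emitted flux εσT⁴ (one radiating face); with α = ε, T = (S/σ)^(1/4).
T = (950 / 5.67×10⁻⁸)^(1/4) = (1.68×10^10)^(1/4).
T = 360 K.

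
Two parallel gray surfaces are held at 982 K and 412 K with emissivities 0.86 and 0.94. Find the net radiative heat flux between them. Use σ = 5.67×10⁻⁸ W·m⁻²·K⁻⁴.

For two large parallel gray plates, q = σ(T₁⁴ − T₂⁴) / (1/ε₁ + 1/ε₂ − 1).
1/ε₁ + 1/ε₂ − 1 = 1/0.86 + 1/0.94 − 1 = 1.227.
T₁⁴ − T₂⁴ = 9.30×10^11 − 2.88×10^10 = 9.01×10^11 K⁴.
q = 5.67×10⁻⁸ × 9.01×10^11 / 1.227 = 41700 W/m².

q ≈ 41700 W/m²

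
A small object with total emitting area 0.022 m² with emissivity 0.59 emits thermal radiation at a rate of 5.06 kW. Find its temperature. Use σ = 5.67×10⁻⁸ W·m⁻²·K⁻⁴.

T ≈ 1620 K

From P = εσAT⁴, T = (P / εσA)^(1/4) = (5060 / (0.59 × 5.67×10⁻⁸ × 0.0220))^(1/4).
T = (6.88×10^12)^(1/4) = 1620 K.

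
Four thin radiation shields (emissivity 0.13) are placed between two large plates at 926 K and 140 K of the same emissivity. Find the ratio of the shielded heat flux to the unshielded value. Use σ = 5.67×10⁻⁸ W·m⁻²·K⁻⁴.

ratio ≈ 0.200

With N identical shields there are N+1 = 5 gaps in series, each with the same radiative resistance, so the flux falls to 1/(N+1) of its unshielded value.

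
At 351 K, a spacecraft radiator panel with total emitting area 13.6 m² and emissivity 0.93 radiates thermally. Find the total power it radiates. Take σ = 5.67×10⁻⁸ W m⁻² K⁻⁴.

P ≈ 10900 W

Stefan–Boltzmann: P = εσAT⁴ = 0.93 × 5.67×10⁻⁸ × 13.6 × (351)⁴ = 0.93 × 5.67×10⁻⁸ × 13.6 × 1.52×10^10.
P = 10900 W.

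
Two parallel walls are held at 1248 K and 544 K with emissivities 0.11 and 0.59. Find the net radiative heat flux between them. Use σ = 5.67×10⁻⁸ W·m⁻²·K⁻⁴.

For two large parallel gray plates, q = σ(T₁⁴ − T₂⁴) / (1/ε₁ + 1/ε₂ − 1).
1/ε₁ + 1/ε₂ − 1 = 1/0.11 + 1/0.59 − 1 = 9.786.
T₁⁴ − T₂⁴ = 2.43×10^12 − 8.76×10^10 = 2.34×10^12 K⁴.
q = 5.67×10⁻⁸ × 2.34×10^12 / 9.786 = 13500 W/m².

q ≈ 13500 W/m²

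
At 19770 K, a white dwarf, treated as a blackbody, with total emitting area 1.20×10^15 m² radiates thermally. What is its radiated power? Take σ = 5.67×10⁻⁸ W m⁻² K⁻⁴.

P ≈ 1.04×10^25 W

P = σAT⁴ = 5.67×10⁻⁸ × 1.20×10^15 × (19770)⁴ = 5.67×10⁻⁸ × 1.20×10^15 × 1.53×10^17.
P = 1.04×10^25 W.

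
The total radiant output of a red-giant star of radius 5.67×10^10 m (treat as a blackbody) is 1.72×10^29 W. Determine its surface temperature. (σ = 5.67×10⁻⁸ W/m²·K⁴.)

T ≈ 2940 K

A = 4πr² = 4π × (5.67×10^10)² = 4.04×10^22 m².
From P = σAT⁴, T = (P / σA)^(1/4) = (1.72×10^29 / (5.67×10⁻⁸ × 4.04×10^22))^(1/4).
T = (7.51×10^13)^(1/4) = 2940 K.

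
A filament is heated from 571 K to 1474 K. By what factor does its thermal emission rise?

P ∝ T⁴, so the ratio is (1474/571)⁴ = (2.581)⁴ = 44.4.

ratio ≈ 44.4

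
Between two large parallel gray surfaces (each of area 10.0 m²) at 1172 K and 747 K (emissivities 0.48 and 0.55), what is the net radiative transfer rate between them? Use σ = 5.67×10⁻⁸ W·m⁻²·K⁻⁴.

Q ≈ 3.08×10^5 W

For two large parallel gray plates, q = σ(T₁⁴ − T₂⁴) / (1/ε₁ + 1/ε₂ − 1).
1/ε₁ + 1/ε₂ − 1 = 1/0.48 + 1/0.55 − 1 = 2.902.
T₁⁴ − T₂⁴ = 1.89×10^12 − 3.11×10^11 = 1.58×10^12 K⁴.
q = 5.67×10⁻⁸ × 1.58×10^12 / 2.902 = 30800 W/m².
Q = q·A = 30800 × 10.0 = 3.08×10^5 W.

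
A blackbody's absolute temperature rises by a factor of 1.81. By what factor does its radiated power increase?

factor ≈ 10.7

P ∝ T⁴, so the power scales as (1.81)⁴ = 10.7.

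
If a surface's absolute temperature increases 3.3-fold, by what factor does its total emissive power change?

P ∝ T⁴, so the power scales as (3.3)⁴ = 119.

factor ≈ 119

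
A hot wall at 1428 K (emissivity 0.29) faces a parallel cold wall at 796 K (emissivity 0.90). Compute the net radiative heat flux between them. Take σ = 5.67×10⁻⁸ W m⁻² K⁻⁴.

q ≈ 59800 W/m²

For two large parallel gray plates, q = σ(T₁⁴ − T₂⁴) / (1/ε₁ + 1/ε₂ − 1).
1/ε₁ + 1/ε₂ − 1 = 1/0.29 + 1/0.90 − 1 = 3.559.
T₁⁴ − T₂⁴ = 4.16×10^12 − 4.01×10^11 = 3.76×10^12 K⁴.
q = 5.67×10⁻⁸ × 3.76×10^12 / 3.559 = 59800 W/m².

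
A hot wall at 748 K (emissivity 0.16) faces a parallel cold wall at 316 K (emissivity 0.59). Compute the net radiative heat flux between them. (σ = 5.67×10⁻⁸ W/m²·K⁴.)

q ≈ 2470 W/m²

For two large parallel gray plates, q = σ(T₁⁴ − T₂⁴) / (1/ε₁ + 1/ε₂ − 1).
1/ε₁ + 1/ε₂ − 1 = 1/0.16 + 1/0.59 − 1 = 6.945.
T₁⁴ − T₂⁴ = 3.13×10^11 − 9.97×10^9 = 3.03×10^11 K⁴.
q = 5.67×10⁻⁸ × 3.03×10^11 / 6.945 = 2470 W/m².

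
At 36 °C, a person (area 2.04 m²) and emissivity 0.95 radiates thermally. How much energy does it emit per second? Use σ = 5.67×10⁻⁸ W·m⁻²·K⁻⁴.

P ≈ 1000 W

36 °C = 309 K.
P = εσAT⁴ = 0.95 × 5.67×10⁻⁸ × 2.04 × (309)⁴ = 0.95 × 5.67×10⁻⁸ × 2.04 × 9.12×10^9.
P = 1000 W.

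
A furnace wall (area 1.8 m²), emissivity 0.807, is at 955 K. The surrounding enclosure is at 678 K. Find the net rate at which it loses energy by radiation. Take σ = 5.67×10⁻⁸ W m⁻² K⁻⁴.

Q = εσA(T⁴ − T_s⁴). T⁴ − T_s⁴ = (955)⁴ − (678)⁴ = 8.32×10^11 − 2.11×10^11 = 6.20×10^11 K⁴.
Q = 0.807 × 5.67×10⁻⁸ × 1.80 × 6.20×10^11 = 51100 W.

Q ≈ 51100 W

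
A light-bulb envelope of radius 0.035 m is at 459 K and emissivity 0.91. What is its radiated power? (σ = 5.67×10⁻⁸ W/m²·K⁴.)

A = 4πr² = 4π × (0.035)² = 0.0154 m².
P = εσAT⁴ = 0.91 × 5.67×10⁻⁸ × 0.0154 × (459)⁴ = 0.91 × 5.67×10⁻⁸ × 0.0154 × 4.44×10^10.
P = 35.3 W.

P ≈ 35.3 W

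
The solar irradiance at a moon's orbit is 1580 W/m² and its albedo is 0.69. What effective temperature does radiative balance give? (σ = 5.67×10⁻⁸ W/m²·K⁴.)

Power absorbed = (1−a)S·πR²; power emitted = 4πR²σT⁴. Equating and cancelling πR²:
T = ((1−a)S / 4σ)^(1/4) = (490 / (4 × 5.67×10⁻⁸))^(1/4) = (2.16×10^9)^(1/4).
T = 216 K.

T ≈ 216 K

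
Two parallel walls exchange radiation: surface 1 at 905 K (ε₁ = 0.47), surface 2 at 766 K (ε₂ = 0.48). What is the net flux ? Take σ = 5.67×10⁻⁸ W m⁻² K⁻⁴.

For two large parallel gray plates, q = σ(T₁⁴ − T₂⁴) / (1/ε₁ + 1/ε₂ − 1).
1/ε₁ + 1/ε₂ − 1 = 1/0.47 + 1/0.48 − 1 = 3.211.
T₁⁴ − T₂⁴ = 6.71×10^11 − 3.44×10^11 = 3.27×10^11 K⁴.
q = 5.67×10⁻⁸ × 3.27×10^11 / 3.211 = 5770 W/m².

q ≈ 5770 W/m²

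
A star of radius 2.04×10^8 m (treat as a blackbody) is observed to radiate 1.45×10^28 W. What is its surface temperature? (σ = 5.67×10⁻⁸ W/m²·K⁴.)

A = 4πr² = 4π × (2.04×10^8)² = 5.23×10^17 m².
From P = σAT⁴, T = (P / σA)^(1/4) = (1.45×10^28 / (5.67×10⁻⁸ × 5.23×10^17))^(1/4).
T = (4.89×10^17)^(1/4) = 26400 K.

T ≈ 26400 K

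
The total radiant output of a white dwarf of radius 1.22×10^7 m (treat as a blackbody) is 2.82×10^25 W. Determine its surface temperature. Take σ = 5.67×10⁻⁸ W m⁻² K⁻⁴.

T ≈ 22700 K

A = 4πr² = 4π × (1.22×10^7)² = 1.87×10^15 m².
From P = σAT⁴, T = (P / σA)^(1/4) = (2.82×10^25 / (5.67×10⁻⁸ × 1.87×10^15))^(1/4).
T = (2.66×10^17)^(1/4) = 22700 K.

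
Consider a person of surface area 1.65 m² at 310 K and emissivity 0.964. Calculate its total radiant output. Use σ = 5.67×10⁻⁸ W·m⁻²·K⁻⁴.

P = εσAT⁴ = 0.964 × 5.67×10⁻⁸ × 1.65 × (310)⁴ = 0.964 × 5.67×10⁻⁸ × 1.65 × 9.24×10^9.
P = 833 W.

P ≈ 833 W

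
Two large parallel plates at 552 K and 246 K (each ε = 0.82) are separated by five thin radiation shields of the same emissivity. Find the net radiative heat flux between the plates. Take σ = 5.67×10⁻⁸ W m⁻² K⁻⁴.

q ≈ 586 W/m²

Each of the 6 gaps contributes resistance (2/ε − 1) = 2/0.82 − 1 = 1.439; total = 8.634.
q = σ(T₁⁴ − T₂⁴) / 8.634 = 5.67×10⁻⁸ × 8.92×10^10 / 8.634 = 586 W/m².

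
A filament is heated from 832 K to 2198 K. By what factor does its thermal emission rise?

P ∝ T⁴, so the ratio is (2198/832)⁴ = (2.642)⁴ = 48.7.

ratio ≈ 48.7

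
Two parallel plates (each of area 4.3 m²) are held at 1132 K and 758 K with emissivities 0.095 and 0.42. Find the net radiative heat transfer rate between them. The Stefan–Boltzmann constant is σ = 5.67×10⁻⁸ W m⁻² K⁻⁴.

For two large parallel gray plates, q = σ(T₁⁴ − T₂⁴) / (1/ε₁ + 1/ε₂ − 1).
1/ε₁ + 1/ε₂ − 1 = 1/0.095 + 1/0.42 − 1 = 11.91.
T₁⁴ − T₂⁴ = 1.64×10^12 − 3.30×10^11 = 1.31×10^12 K⁴.
q = 5.67×10⁻⁸ × 1.31×10^12 / 11.91 = 6250 W/m².
Q = q·A = 6250 × 4.3 = 26900 W.

Q ≈ 26900 W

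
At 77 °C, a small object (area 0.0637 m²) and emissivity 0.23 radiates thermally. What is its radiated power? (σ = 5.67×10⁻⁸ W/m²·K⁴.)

P ≈ 12.5 W

77 °C = 350 K.
Stefan–Boltzmann: P = εσAT⁴ = 0.23 × 5.67×10⁻⁸ × 0.0637 × (350)⁴ = 0.23 × 5.67×10⁻⁸ × 0.0637 × 1.50×10^10.
P = 12.5 W.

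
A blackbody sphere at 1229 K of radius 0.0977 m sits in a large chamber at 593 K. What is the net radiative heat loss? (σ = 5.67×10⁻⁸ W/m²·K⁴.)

Q ≈ 14700 W

A = 4πr² = 4π × (0.0977)² = 0.120 m².
Q = σA(T⁴ − T_s⁴). T⁴ − T_s⁴ = (1229)⁴ − (593)⁴ = 2.28×10^12 − 1.24×10^11 = 2.16×10^12 K⁴.
Q = 5.67×10⁻⁸ × 0.120 × 2.16×10^12 = 14700 W.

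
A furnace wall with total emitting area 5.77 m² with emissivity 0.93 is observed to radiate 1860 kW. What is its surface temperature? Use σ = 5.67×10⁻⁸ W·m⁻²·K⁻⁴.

From P = εσAT⁴, T = (P / εσA)^(1/4) = (1.86×10^6 / (0.93 × 5.67×10⁻⁸ × 5.77))^(1/4).
T = (6.11×10^12)^(1/4) = 1570 K.

T ≈ 1570 K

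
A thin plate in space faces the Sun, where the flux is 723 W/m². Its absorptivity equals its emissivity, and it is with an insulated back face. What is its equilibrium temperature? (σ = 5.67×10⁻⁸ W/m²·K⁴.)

T ≈ 336 K

Absorbed flux αS = emitted flux εσT⁴ (one radiating face); with α = ε, T = (S/σ)^(1/4).
T = (723 / 5.67×10⁻⁸)^(1/4) = (1.28×10^10)^(1/4).
T = 336 K.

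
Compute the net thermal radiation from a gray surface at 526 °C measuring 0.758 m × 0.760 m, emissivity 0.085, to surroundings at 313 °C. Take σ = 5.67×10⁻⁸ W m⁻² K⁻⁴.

Q ≈ 804 W

A = 0.758 × 0.760 = 0.576 m².
Convert: 526 °C = 799 K; 313 °C = 586 K.
Q = εσA(T⁴ − T_s⁴). T⁴ − T_s⁴ = (799)⁴ − (586)⁴ = 4.08×10^11 − 1.18×10^11 = 2.90×10^11 K⁴.
Q = 0.085 × 5.67×10⁻⁸ × 0.576 × 2.90×10^11 = 804 W.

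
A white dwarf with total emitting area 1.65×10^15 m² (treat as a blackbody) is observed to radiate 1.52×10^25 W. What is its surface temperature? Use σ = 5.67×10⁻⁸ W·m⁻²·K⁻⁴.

T ≈ 20100 K

From P = σAT⁴, T = (P / σA)^(1/4) = (1.52×10^25 / (5.67×10⁻⁸ × 1.65×10^15))^(1/4).
T = (1.62×10^17)^(1/4) = 20100 K.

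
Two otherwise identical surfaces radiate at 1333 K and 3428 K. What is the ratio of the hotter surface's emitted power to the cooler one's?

P ∝ T⁴, so the ratio is (3428/1333)⁴ = (2.572)⁴ = 43.7.

ratio ≈ 43.7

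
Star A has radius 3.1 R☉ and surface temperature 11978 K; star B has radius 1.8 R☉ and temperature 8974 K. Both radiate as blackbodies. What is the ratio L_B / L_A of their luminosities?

L = 4πR²σT⁴ ∝ R²T⁴, so L_B/L_A = (1.8/3.1)² × (8974/11978)⁴ = 0.337 × 0.315 = 0.106.

L_B/L_A ≈ 0.106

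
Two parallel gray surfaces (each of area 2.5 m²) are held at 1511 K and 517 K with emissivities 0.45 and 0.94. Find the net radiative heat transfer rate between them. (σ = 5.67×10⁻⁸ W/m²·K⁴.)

Q ≈ 3.19×10^5 W

For two large parallel gray plates, q = σ(T₁⁴ − T₂⁴) / (1/ε₁ + 1/ε₂ − 1).
1/ε₁ + 1/ε₂ − 1 = 1/0.45 + 1/0.94 − 1 = 2.286.
T₁⁴ − T₂⁴ = 5.21×10^12 − 7.14×10^10 = 5.14×10^12 K⁴.
q = 5.67×10⁻⁸ × 5.14×10^12 / 2.286 = 1.28×10^5 W/m².
Q = q·A = 1.28×10^5 × 2.5 = 3.19×10^5 W.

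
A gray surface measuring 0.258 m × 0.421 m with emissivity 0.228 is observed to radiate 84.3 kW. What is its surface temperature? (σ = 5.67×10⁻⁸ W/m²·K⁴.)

A = 0.258 × 0.421 = 0.109 m².
From P = εσAT⁴, T = (P / εσA)^(1/4) = (84300 / (0.228 × 5.67×10⁻⁸ × 0.109))^(1/4).
T = (6.00×10^13)^(1/4) = 2780 K.

T ≈ 2780 K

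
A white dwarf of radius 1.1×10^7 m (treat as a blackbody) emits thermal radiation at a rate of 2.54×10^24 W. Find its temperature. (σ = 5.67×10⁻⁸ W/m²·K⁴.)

T ≈ 13100 K

A = 4πr² = 4π × (1.1×10^7)² = 1.52×10^15 m².
From P = σAT⁴, T = (P / σA)^(1/4) = (2.54×10^24 / (5.67×10⁻⁸ × 1.52×10^15))^(1/4).
T = (2.95×10^16)^(1/4) = 13100 K.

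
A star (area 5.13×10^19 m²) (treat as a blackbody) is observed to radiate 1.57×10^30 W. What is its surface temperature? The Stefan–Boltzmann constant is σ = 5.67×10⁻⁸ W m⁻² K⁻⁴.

From P = σAT⁴, T = (P / σA)^(1/4) = (1.57×10^30 / (5.67×10⁻⁸ × 5.13×10^19))^(1/4).
T = (5.40×10^17)^(1/4) = 27100 K.

T ≈ 27100 K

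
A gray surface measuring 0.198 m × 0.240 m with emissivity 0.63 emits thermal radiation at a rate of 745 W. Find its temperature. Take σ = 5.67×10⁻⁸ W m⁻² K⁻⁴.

T ≈ 814 K

A = 0.198 × 0.240 = 0.0475 m².
From P = εσAT⁴, T = (P / εσA)^(1/4) = (745 / (0.63 × 5.67×10⁻⁸ × 0.0475))^(1/4).
T = (4.39×10^11)^(1/4) = 814 K.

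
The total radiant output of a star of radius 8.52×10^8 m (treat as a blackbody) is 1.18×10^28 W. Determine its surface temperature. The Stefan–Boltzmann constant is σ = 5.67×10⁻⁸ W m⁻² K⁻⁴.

A = 4πr² = 4π × (8.52×10^8)² = 9.12×10^18 m².
From P = σAT⁴, T = (P / σA)^(1/4) = (1.18×10^28 / (5.67×10⁻⁸ × 9.12×10^18))^(1/4).
T = (2.28×10^16)^(1/4) = 12300 K.

T ≈ 12300 K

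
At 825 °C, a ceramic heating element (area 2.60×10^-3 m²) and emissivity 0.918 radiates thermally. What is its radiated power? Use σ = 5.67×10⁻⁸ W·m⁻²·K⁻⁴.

P ≈ 197 W

825 °C = 1098 K.
P = εσAT⁴ = 0.918 × 5.67×10⁻⁸ × 2.60×10^-3 × (1098)⁴ = 0.918 × 5.67×10⁻⁸ × 2.60×10^-3 × 1.45×10^12.
P = 197 W.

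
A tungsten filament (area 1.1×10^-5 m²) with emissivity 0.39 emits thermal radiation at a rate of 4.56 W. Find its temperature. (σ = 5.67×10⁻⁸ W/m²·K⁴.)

T ≈ 2080 K

From P = εσAT⁴, T = (P / εσA)^(1/4) = (4.56 / (0.39 × 5.67×10⁻⁸ × 1.10×10^-5))^(1/4).
T = (1.87×10^13)^(1/4) = 2080 K.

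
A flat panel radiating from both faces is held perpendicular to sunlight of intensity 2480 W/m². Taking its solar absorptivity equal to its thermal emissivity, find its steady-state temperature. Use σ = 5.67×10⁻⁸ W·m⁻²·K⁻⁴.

T ≈ 385 K

Absorbed flux αS = emitted flux 2εσT⁴ per unit area; with α = ε this gives T = (S/2σ)^(1/4).
T = (2480 / (2 × 5.67×10⁻⁸))^(1/4) = (2.19×10^10)^(1/4).
T = 385 K.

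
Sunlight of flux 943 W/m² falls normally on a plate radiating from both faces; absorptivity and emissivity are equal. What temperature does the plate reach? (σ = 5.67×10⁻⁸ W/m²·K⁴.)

T ≈ 302 K

Absorbed flux αS = emitted flux 2εσT⁴ per unit area; with α = ε this gives T = (S/2σ)^(1/4).
T = (943 / (2 × 5.67×10⁻⁸))^(1/4) = (8.32×10^9)^(1/4).
T = 302 K.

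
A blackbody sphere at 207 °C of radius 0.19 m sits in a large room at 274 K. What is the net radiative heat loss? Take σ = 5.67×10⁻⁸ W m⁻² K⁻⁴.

Q ≈ 1220 W

A = 4πr² = 4π × (0.19)² = 0.454 m².
Convert: 207 °C = 480 K.
Q = σA(T⁴ − T_s⁴). T⁴ − T_s⁴ = (480)⁴ − (274)⁴ = 5.31×10^10 − 5.64×10^9 = 4.74×10^10 K⁴.
Q = 5.67×10⁻⁸ × 0.454 × 4.74×10^10 = 1220 W.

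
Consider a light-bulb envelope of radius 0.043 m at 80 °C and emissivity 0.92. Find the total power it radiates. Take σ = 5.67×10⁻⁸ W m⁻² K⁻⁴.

A = 4πr² = 4π × (0.043)² = 0.0232 m².
80 °C = 353 K.
P = εσAT⁴ = 0.92 × 5.67×10⁻⁸ × 0.0232 × (353)⁴ = 0.92 × 5.67×10⁻⁸ × 0.0232 × 1.55×10^10.
P = 18.8 W.

P ≈ 18.8 W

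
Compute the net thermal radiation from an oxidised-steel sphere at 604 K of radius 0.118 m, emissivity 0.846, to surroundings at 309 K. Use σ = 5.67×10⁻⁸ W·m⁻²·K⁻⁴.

A = 4πr² = 4π × (0.118)² = 0.175 m².
Q = εσA(T⁴ − T_s⁴). T⁴ − T_s⁴ = (604)⁴ − (309)⁴ = 1.33×10^11 − 9.12×10^9 = 1.24×10^11 K⁴.
Q = 0.846 × 5.67×10⁻⁸ × 0.175 × 1.24×10^11 = 1040 W.

Q ≈ 1040 W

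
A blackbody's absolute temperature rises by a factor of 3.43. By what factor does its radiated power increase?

P ∝ T⁴, so the power scales as (3.43)⁴ = 138.

factor ≈ 138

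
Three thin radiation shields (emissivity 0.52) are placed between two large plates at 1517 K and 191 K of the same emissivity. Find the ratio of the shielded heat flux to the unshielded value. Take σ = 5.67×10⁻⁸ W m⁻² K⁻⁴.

With N identical shields there are N+1 = 4 gaps in series, each with the same radiative resistance, so the flux falls to 1/(N+1) of its unshielded value.

ratio ≈ 0.250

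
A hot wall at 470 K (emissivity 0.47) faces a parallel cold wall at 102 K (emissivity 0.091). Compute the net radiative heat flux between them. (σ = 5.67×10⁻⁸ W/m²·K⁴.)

q ≈ 228 W/m²

For two large parallel gray plates, q = σ(T₁⁴ − T₂⁴) / (1/ε₁ + 1/ε₂ − 1).
1/ε₁ + 1/ε₂ − 1 = 1/0.47 + 1/0.091 − 1 = 12.12.
T₁⁴ − T₂⁴ = 4.88×10^10 − 1.08×10^8 = 4.87×10^10 K⁴.
q = 5.67×10⁻⁸ × 4.87×10^10 / 12.12 = 228 W/m².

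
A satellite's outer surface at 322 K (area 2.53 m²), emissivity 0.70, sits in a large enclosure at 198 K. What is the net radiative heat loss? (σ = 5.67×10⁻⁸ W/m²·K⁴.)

Q = εσA(T⁴ − T_s⁴). T⁴ − T_s⁴ = (322)⁴ − (198)⁴ = 1.08×10^10 − 1.54×10^9 = 9.21×10^9 K⁴.
Q = 0.70 × 5.67×10⁻⁸ × 2.53 × 9.21×10^9 = 925 W.

Q ≈ 925 W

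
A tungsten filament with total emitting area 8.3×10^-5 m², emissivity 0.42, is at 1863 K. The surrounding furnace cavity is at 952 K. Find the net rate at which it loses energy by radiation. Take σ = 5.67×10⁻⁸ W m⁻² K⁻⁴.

Q ≈ 22.2 W

Q = εσA(T⁴ − T_s⁴). T⁴ − T_s⁴ = (1863)⁴ − (952)⁴ = 1.20×10^13 − 8.21×10^11 = 1.12×10^13 K⁴.
Q = 0.42 × 5.67×10⁻⁸ × 8.30×10^-5 × 1.12×10^13 = 22.2 W.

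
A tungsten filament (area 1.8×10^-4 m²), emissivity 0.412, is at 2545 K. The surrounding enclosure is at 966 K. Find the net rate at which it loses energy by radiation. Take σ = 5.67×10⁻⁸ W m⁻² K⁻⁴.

Q ≈ 173 W

Q = εσA(T⁴ − T_s⁴). T⁴ − T_s⁴ = (2545)⁴ − (966)⁴ = 4.20×10^13 − 8.71×10^11 = 4.11×10^13 K⁴.
Q = 0.412 × 5.67×10⁻⁸ × 1.80×10^-4 × 4.11×10^13 = 173 W.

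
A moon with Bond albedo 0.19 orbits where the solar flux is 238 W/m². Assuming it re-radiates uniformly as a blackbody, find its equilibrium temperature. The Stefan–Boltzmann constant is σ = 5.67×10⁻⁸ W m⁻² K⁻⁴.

Power absorbed = (1−a)S·πR²; power emitted = 4πR²σT⁴. Equating and cancelling πR²:
T = ((1−a)S / 4σ)^(1/4) = (193 / (4 × 5.67×10⁻⁸))^(1/4) = (8.50×10^8)^(1/4).
T = 171 K.

T ≈ 171 K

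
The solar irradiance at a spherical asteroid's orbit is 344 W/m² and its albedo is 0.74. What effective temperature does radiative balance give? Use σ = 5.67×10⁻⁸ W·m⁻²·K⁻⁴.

Power absorbed = (1−a)S·πR²; power emitted = 4πR²σT⁴. Equating and cancelling πR²:
T = ((1−a)S / 4σ)^(1/4) = (89.4 / (4 × 5.67×10⁻⁸))^(1/4) = (3.94×10^8)^(1/4).
T = 141 K.

T ≈ 141 K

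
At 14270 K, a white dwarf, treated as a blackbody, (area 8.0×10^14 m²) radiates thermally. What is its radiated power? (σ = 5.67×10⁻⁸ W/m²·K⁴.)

P ≈ 1.88×10^24 W

P = σAT⁴ = 5.67×10⁻⁸ × 8.00×10^14 × (14270)⁴ = 5.67×10⁻⁸ × 8.00×10^14 × 4.15×10^16.
P = 1.88×10^24 W.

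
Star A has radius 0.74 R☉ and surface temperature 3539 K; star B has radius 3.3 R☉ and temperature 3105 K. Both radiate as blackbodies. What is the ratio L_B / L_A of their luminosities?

L_B/L_A ≈ 11.8

L = 4πR²σT⁴ ∝ R²T⁴, so L_B/L_A = (3.3/0.74)² × (3105/3539)⁴ = 19.9 × 0.593 = 11.8.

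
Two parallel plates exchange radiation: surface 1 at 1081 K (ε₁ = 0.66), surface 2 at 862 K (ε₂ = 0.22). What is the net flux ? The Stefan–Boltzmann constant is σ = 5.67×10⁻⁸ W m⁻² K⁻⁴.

q ≈ 9110 W/m²

For two large parallel gray plates, q = σ(T₁⁴ − T₂⁴) / (1/ε₁ + 1/ε₂ − 1).
1/ε₁ + 1/ε₂ − 1 = 1/0.66 + 1/0.22 − 1 = 5.061.
T₁⁴ − T₂⁴ = 1.37×10^12 − 5.52×10^11 = 8.13×10^11 K⁴.
q = 5.67×10⁻⁸ × 8.13×10^11 / 5.061 = 9110 W/m².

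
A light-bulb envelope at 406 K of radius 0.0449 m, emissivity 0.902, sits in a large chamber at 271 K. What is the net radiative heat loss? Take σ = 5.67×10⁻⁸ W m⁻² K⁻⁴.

Q ≈ 28.2 W

A = 4πr² = 4π × (0.0449)² = 0.0253 m².
Q = εσA(T⁴ − T_s⁴). T⁴ − T_s⁴ = (406)⁴ − (271)⁴ = 2.72×10^10 − 5.39×10^9 = 2.18×10^10 K⁴.
Q = 0.902 × 5.67×10⁻⁸ × 0.0253 × 2.18×10^10 = 28.2 W.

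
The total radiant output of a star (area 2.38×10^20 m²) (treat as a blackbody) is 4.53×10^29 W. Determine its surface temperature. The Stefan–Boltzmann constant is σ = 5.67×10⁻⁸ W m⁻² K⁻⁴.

From P = σAT⁴, T = (P / σA)^(1/4) = (4.53×10^29 / (5.67×10⁻⁸ × 2.38×10^20))^(1/4).
T = (3.36×10^16)^(1/4) = 13500 K.

T ≈ 13500 K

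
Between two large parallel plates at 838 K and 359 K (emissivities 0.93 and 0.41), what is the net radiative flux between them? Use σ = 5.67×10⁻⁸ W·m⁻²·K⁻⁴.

For two large parallel gray plates, q = σ(T₁⁴ − T₂⁴) / (1/ε₁ + 1/ε₂ − 1).
1/ε₁ + 1/ε₂ − 1 = 1/0.93 + 1/0.41 − 1 = 2.514.
T₁⁴ − T₂⁴ = 4.93×10^11 − 1.66×10^10 = 4.77×10^11 K⁴.
q = 5.67×10⁻⁸ × 4.77×10^11 / 2.514 = 10700 W/m².

q ≈ 10700 W/m²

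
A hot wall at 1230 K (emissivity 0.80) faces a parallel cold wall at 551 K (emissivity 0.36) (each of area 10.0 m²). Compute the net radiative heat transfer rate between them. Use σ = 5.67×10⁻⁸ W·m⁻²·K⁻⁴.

For two large parallel gray plates, q = σ(T₁⁴ − T₂⁴) / (1/ε₁ + 1/ε₂ − 1).
1/ε₁ + 1/ε₂ − 1 = 1/0.80 + 1/0.36 − 1 = 3.028.
T₁⁴ − T₂⁴ = 2.29×10^12 − 9.22×10^10 = 2.20×10^12 K⁴.
q = 5.67×10⁻⁸ × 2.20×10^12 / 3.028 = 41100 W/m².
Q = q·A = 41100 × 10.0 = 4.11×10^5 W.

Q ≈ 4.11×10^5 W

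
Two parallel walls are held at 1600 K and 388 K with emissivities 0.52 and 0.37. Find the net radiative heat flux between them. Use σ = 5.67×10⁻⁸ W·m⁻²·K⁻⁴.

For two large parallel gray plates, q = σ(T₁⁴ − T₂⁴) / (1/ε₁ + 1/ε₂ − 1).
1/ε₁ + 1/ε₂ − 1 = 1/0.52 + 1/0.37 − 1 = 3.626.
T₁⁴ − T₂⁴ = 6.55×10^12 − 2.27×10^10 = 6.53×10^12 K⁴.
q = 5.67×10⁻⁸ × 6.53×10^12 / 3.626 = 1.02×10^5 W/m².

q ≈ 1.02×10^5 W/m²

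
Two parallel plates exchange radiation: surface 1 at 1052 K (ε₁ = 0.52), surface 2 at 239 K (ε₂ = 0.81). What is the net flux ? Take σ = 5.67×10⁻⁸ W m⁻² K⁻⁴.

For two large parallel gray plates, q = σ(T₁⁴ − T₂⁴) / (1/ε₁ + 1/ε₂ − 1).
1/ε₁ + 1/ε₂ − 1 = 1/0.52 + 1/0.81 − 1 = 2.158.
T₁⁴ − T₂⁴ = 1.22×10^12 − 3.26×10^9 = 1.22×10^12 K⁴.
q = 5.67×10⁻⁸ × 1.22×10^12 / 2.158 = 32100 W/m².

q ≈ 32100 W/m²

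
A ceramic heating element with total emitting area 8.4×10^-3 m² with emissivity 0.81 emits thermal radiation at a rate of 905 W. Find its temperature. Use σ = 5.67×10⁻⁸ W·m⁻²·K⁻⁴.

T ≈ 1240 K

From P = εσAT⁴, T = (P / εσA)^(1/4) = (905 / (0.81 × 5.67×10⁻⁸ × 8.40×10^-3))^(1/4).
T = (2.35×10^12)^(1/4) = 1240 K.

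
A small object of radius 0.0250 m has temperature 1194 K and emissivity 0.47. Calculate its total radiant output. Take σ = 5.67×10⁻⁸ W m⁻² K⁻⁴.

P ≈ 425 W

A = 4πr² = 4π × (0.0250)² = 7.85×10^-3 m².
P = εσAT⁴ = 0.47 × 5.67×10⁻⁸ × 7.85×10^-3 × (1194)⁴ = 0.47 × 5.67×10⁻⁸ × 7.85×10^-3 × 2.03×10^12.
P = 425 W.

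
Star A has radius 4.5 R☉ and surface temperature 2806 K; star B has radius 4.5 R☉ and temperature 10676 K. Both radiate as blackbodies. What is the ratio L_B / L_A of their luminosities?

L_B/L_A ≈ 210

L = 4πR²σT⁴ ∝ R²T⁴, so L_B/L_A = (4.5/4.5)² × (10676/2806)⁴ = 1.00 × 210 = 210.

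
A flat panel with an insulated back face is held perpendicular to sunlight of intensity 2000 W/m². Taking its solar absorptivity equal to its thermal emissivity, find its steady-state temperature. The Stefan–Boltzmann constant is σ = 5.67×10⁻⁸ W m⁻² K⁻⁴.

T ≈ 433 K

Absorbed flux αS = emitted flux εσT⁴ (one radiating face); with α = ε, T = (S/σ)^(1/4).
T = (2000 / 5.67×10⁻⁸)^(1/4) = (3.53×10^10)^(1/4).
T = 433 K.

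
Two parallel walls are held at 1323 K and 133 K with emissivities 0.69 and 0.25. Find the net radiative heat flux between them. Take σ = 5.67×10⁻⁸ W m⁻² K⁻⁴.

For two large parallel gray plates, q = σ(T₁⁴ − T₂⁴) / (1/ε₁ + 1/ε₂ − 1).
1/ε₁ + 1/ε₂ − 1 = 1/0.69 + 1/0.25 − 1 = 4.449.
T₁⁴ − T₂⁴ = 3.06×10^12 − 3.13×10^8 = 3.06×10^12 K⁴.
q = 5.67×10⁻⁸ × 3.06×10^12 / 4.449 = 39000 W/m².

q ≈ 39000 W/m²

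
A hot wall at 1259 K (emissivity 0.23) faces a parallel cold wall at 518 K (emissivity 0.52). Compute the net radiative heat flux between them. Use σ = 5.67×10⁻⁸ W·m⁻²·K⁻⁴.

For two large parallel gray plates, q = σ(T₁⁴ − T₂⁴) / (1/ε₁ + 1/ε₂ − 1).
1/ε₁ + 1/ε₂ − 1 = 1/0.23 + 1/0.52 − 1 = 5.271.
T₁⁴ − T₂⁴ = 2.51×10^12 − 7.20×10^10 = 2.44×10^12 K⁴.
q = 5.67×10⁻⁸ × 2.44×10^12 / 5.271 = 26300 W/m².

q ≈ 26300 W/m²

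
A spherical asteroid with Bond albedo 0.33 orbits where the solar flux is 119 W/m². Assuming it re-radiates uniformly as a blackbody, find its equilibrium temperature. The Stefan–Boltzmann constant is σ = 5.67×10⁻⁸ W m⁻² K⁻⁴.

T ≈ 137 K

Power absorbed = (1−a)S·πR²; power emitted = 4πR²σT⁴. Equating and cancelling πR²:
T = ((1−a)S / 4σ)^(1/4) = (79.7 / (4 × 5.67×10⁻⁸))^(1/4) = (3.52×10^8)^(1/4).
T = 137 K.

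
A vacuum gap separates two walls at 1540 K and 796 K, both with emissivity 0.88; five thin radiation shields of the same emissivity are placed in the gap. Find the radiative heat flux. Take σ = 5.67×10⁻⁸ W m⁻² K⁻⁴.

Each of the 6 gaps contributes resistance (2/ε − 1) = 2/0.88 − 1 = 1.273; total = 7.636.
q = σ(T₁⁴ − T₂⁴) / 7.636 = 5.67×10⁻⁸ × 5.22×10^12 / 7.636 = 38800 W/m².

q ≈ 38800 W/m²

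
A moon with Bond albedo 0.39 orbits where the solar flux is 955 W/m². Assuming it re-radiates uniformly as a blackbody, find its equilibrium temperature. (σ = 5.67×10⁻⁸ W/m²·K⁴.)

T ≈ 225 K

Power absorbed = (1−a)S·πR²; power emitted = 4πR²σT⁴. Equating and cancelling πR²:
T = ((1−a)S / 4σ)^(1/4) = (583 / (4 × 5.67×10⁻⁸))^(1/4) = (2.57×10^9)^(1/4).
T = 225 K.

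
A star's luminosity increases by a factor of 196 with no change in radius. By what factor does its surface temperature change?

P ∝ T⁴ ⇒ T ∝ P^(1/4), so T scales by (196)^(1/4) = 3.74.

factor ≈ 3.74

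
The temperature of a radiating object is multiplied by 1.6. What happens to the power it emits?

P ∝ T⁴, so the power scales as (1.6)⁴ = 6.55.

factor ≈ 6.55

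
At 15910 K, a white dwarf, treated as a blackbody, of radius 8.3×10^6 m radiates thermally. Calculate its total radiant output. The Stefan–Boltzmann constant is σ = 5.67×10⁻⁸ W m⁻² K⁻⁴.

A = 4πr² = 4π × (8.3×10^6)² = 8.66×10^14 m².
P = σAT⁴ = 5.67×10⁻⁸ × 8.66×10^14 × (15910)⁴ = 5.67×10⁻⁸ × 8.66×10^14 × 6.41×10^16.
P = 3.15×10^24 W.

P ≈ 3.15×10^24 W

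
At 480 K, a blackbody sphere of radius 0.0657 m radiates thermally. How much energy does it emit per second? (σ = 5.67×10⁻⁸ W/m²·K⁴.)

P ≈ 163 W

A = 4πr² = 4π × (0.0657)² = 0.0542 m².
P = σAT⁴ = 5.67×10⁻⁸ × 0.0542 × (480)⁴ = 5.67×10⁻⁸ × 0.0542 × 5.31×10^10.
P = 163 W.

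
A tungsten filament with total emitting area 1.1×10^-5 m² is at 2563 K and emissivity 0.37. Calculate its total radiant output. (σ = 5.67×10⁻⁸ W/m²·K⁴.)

P ≈ 9.96 W

Stefan–Boltzmann: P = εσAT⁴ = 0.37 × 5.67×10⁻⁸ × 1.10×10^-5 × (2563)⁴ = 0.37 × 5.67×10⁻⁸ × 1.10×10^-5 × 4.32×10^13.
P = 9.96 W.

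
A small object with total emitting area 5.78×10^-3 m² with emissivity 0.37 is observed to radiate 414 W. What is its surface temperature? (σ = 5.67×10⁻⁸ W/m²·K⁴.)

T ≈ 1360 K

From P = εσAT⁴, T = (P / εσA)^(1/4) = (414 / (0.37 × 5.67×10⁻⁸ × 5.78×10^-3))^(1/4).
T = (3.41×10^12)^(1/4) = 1360 K.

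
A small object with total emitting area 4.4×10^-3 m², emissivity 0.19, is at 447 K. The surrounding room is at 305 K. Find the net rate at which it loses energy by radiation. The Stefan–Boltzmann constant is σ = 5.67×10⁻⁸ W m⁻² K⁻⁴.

Q = εσA(T⁴ − T_s⁴). T⁴ − T_s⁴ = (447)⁴ − (305)⁴ = 3.99×10^10 − 8.65×10^9 = 3.13×10^10 K⁴.
Q = 0.19 × 5.67×10⁻⁸ × 4.40×10^-3 × 3.13×10^10 = 1.48 W.

Q ≈ 1.48 W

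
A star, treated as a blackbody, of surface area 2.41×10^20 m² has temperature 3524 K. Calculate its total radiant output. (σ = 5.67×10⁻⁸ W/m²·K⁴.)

P = σAT⁴ = 5.67×10⁻⁸ × 2.41×10^20 × (3524)⁴ = 5.67×10⁻⁸ × 2.41×10^20 × 1.54×10^14.
P = 2.11×10^27 W.

P ≈ 2.11×10^27 W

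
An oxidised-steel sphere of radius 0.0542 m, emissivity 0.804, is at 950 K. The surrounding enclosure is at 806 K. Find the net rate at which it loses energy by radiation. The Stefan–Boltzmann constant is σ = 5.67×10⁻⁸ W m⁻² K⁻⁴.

A = 4πr² = 4π × (0.0542)² = 0.0369 m².
Q = εσA(T⁴ − T_s⁴). T⁴ − T_s⁴ = (950)⁴ − (806)⁴ = 8.15×10^11 − 4.22×10^11 = 3.92×10^11 K⁴.
Q = 0.804 × 5.67×10⁻⁸ × 0.0369 × 3.92×10^11 = 660 W.

Q ≈ 660 W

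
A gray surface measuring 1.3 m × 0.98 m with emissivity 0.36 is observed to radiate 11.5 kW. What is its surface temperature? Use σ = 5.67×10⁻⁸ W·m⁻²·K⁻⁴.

A = 1.3 × 0.98 = 1.27 m².
From P = εσAT⁴, T = (P / εσA)^(1/4) = (11500 / (0.36 × 5.67×10⁻⁸ × 1.27))^(1/4).
T = (4.42×10^11)^(1/4) = 815 K.

T ≈ 815 K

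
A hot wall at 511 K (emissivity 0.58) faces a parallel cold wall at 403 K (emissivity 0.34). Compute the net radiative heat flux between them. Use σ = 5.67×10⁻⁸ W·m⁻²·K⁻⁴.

For two large parallel gray plates, q = σ(T₁⁴ − T₂⁴) / (1/ε₁ + 1/ε₂ − 1).
1/ε₁ + 1/ε₂ − 1 = 1/0.58 + 1/0.34 − 1 = 3.665.
T₁⁴ − T₂⁴ = 6.82×10^10 − 2.64×10^10 = 4.18×10^10 K⁴.
q = 5.67×10⁻⁸ × 4.18×10^10 / 3.665 = 647 W/m².

q ≈ 647 W/m²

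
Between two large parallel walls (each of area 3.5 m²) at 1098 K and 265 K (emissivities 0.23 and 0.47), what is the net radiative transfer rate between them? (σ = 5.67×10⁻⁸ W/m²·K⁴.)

Q ≈ 52500 W

For two large parallel gray plates, q = σ(T₁⁴ − T₂⁴) / (1/ε₁ + 1/ε₂ − 1).
1/ε₁ + 1/ε₂ − 1 = 1/0.23 + 1/0.47 − 1 = 5.475.
T₁⁴ − T₂⁴ = 1.45×10^12 − 4.93×10^9 = 1.45×10^12 K⁴.
q = 5.67×10⁻⁸ × 1.45×10^12 / 5.475 = 15000 W/m².
Q = q·A = 15000 × 3.5 = 52500 W.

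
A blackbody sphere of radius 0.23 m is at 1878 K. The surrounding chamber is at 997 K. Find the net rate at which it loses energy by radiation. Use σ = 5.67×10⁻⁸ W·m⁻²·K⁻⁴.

A = 4πr² = 4π × (0.23)² = 0.665 m².
Q = σA(T⁴ − T_s⁴). T⁴ − T_s⁴ = (1878)⁴ − (997)⁴ = 1.24×10^13 − 9.88×10^11 = 1.15×10^13 K⁴.
Q = 5.67×10⁻⁸ × 0.665 × 1.15×10^13 = 4.32×10^5 W.

Q ≈ 4.32×10^5 W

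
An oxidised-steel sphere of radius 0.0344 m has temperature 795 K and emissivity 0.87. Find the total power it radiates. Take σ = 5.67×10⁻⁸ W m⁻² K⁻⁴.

P ≈ 293 W

A = 4πr² = 4π × (0.0344)² = 0.0149 m².
P = εσAT⁴ = 0.87 × 5.67×10⁻⁸ × 0.0149 × (795)⁴ = 0.87 × 5.67×10⁻⁸ × 0.0149 × 3.99×10^11.
P = 293 W.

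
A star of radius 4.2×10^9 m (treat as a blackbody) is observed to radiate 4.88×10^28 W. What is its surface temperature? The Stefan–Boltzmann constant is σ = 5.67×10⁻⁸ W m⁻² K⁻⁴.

A = 4πr² = 4π × (4.2×10^9)² = 2.22×10^20 m².
From P = σAT⁴, T = (P / σA)^(1/4) = (4.88×10^28 / (5.67×10⁻⁸ × 2.22×10^20))^(1/4).
T = (3.88×10^15)^(1/4) = 7890 K.

T ≈ 7890 K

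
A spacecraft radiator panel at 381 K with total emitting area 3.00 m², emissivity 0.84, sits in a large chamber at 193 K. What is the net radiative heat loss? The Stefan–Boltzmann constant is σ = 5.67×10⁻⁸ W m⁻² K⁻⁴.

Q = εσA(T⁴ − T_s⁴). T⁴ − T_s⁴ = (381)⁴ − (193)⁴ = 2.11×10^10 − 1.39×10^9 = 1.97×10^10 K⁴.
Q = 0.84 × 5.67×10⁻⁸ × 3.00 × 1.97×10^10 = 2810 W.

Q ≈ 2810 W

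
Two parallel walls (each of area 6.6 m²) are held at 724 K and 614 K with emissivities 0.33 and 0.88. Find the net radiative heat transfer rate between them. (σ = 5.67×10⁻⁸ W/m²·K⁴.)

For two large parallel gray plates, q = σ(T₁⁴ − T₂⁴) / (1/ε₁ + 1/ε₂ − 1).
1/ε₁ + 1/ε₂ − 1 = 1/0.33 + 1/0.88 − 1 = 3.167.
T₁⁴ − T₂⁴ = 2.75×10^11 − 1.42×10^11 = 1.33×10^11 K⁴.
q = 5.67×10⁻⁸ × 1.33×10^11 / 3.167 = 2370 W/m².
Q = q·A = 2370 × 6.6 = 15700 W.

Q ≈ 15700 W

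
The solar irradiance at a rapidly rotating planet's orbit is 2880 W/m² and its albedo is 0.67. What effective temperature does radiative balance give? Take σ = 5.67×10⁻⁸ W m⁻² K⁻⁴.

Power absorbed = (1−a)S·πR²; power emitted = 4πR²σT⁴. Equating and cancelling πR²:
T = ((1−a)S / 4σ)^(1/4) = (950 / (4 × 5.67×10⁻⁸))^(1/4) = (4.19×10^9)^(1/4).
T = 254 K.

T ≈ 254 K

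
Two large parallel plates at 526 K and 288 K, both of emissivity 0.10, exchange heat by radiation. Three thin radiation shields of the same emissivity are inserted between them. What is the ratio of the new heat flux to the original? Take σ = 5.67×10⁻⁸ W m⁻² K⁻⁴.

With N identical shields there are N+1 = 4 gaps in series, each with the same radiative resistance, so the flux falls to 1/(N+1) of its unshielded value.

ratio ≈ 0.250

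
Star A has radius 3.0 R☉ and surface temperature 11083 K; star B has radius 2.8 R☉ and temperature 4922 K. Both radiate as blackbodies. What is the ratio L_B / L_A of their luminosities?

L_B/L_A ≈ 0.0339

L = 4πR²σT⁴ ∝ R²T⁴, so L_B/L_A = (2.8/3.0)² × (4922/11083)⁴ = 0.871 × 0.0389 = 0.0339.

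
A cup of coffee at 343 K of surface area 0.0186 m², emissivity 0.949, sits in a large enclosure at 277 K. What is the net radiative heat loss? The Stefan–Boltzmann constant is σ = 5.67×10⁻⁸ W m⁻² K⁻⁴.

Q = εσA(T⁴ − T_s⁴). T⁴ − T_s⁴ = (343)⁴ − (277)⁴ = 1.38×10^10 − 5.89×10^9 = 7.95×10^9 K⁴.
Q = 0.949 × 5.67×10⁻⁸ × 0.0186 × 7.95×10^9 = 7.96 W.

Q ≈ 7.96 W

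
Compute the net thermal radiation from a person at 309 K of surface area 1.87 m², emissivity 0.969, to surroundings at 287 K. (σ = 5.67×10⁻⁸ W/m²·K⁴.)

Q ≈ 240 W

Q = εσA(T⁴ − T_s⁴). T⁴ − T_s⁴ = (309)⁴ − (287)⁴ = 9.12×10^9 − 6.78×10^9 = 2.33×10^9 K⁴.
Q = 0.969 × 5.67×10⁻⁸ × 1.87 × 2.33×10^9 = 240 W.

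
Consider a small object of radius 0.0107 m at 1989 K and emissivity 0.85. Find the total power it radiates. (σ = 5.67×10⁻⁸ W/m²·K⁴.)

P ≈ 1090 W

A = 4πr² = 4π × (0.0107)² = 1.44×10^-3 m².
P = εσAT⁴ = 0.85 × 5.67×10⁻⁸ × 1.44×10^-3 × (1989)⁴ = 0.85 × 5.67×10⁻⁸ × 1.44×10^-3 × 1.57×10^13.
P = 1090 W.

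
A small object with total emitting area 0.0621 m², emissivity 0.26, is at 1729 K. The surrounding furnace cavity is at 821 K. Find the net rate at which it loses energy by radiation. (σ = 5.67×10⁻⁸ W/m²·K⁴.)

Q = εσA(T⁴ − T_s⁴). T⁴ − T_s⁴ = (1729)⁴ − (821)⁴ = 8.94×10^12 − 4.54×10^11 = 8.48×10^12 K⁴.
Q = 0.26 × 5.67×10⁻⁸ × 0.0621 × 8.48×10^12 = 7770 W.

Q ≈ 7770 W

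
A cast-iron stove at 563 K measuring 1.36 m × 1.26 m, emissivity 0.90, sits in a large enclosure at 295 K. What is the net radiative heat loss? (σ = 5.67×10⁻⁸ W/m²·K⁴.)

A = 1.36 × 1.26 = 1.71 m².
Q = εσA(T⁴ − T_s⁴). T⁴ − T_s⁴ = (563)⁴ − (295)⁴ = 1.00×10^11 − 7.57×10^9 = 9.29×10^10 K⁴.
Q = 0.90 × 5.67×10⁻⁸ × 1.71 × 9.29×10^10 = 8120 W.

Q ≈ 8120 W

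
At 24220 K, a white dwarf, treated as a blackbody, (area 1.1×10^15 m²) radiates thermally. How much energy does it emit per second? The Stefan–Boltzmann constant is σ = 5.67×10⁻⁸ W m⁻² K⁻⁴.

P = σAT⁴ = 5.67×10⁻⁸ × 1.10×10^15 × (24220)⁴ = 5.67×10⁻⁸ × 1.10×10^15 × 3.44×10^17.
P = 2.15×10^25 W.

P ≈ 2.15×10^25 W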